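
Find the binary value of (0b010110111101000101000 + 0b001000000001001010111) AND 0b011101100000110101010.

0b11100100000000101010

Add column by column in base 2, right to left:
  0+1 = 1
  0+1 = 1
  0+1 = 1
  1+0 = 1
  0+1 = 1
  1+0 = 1
  0+1 = 1
  0+0 = 0
  0+0 = 0
  1+1 = 0 carry 1
  0+0+1 = 1
  1+0 = 1
  1+0 = 1
  1+0 = 1
  1+0 = 1
  0+0 = 0
  1+0 = 1
  1+0 = 1
  0+1 = 1
  1+0 = 1
Sum = 0b11110111110001111111; now AND with 0b011101100000110101010:
  011110111110001111111
& 011101100000110101010
= 011100100000000101010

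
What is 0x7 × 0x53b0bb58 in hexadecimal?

Multiply each base-16 digit by 7, carrying:
  8×7 = 56 → write 8 carry 3
  5×7+3 = 38 → write 6 carry 2
  b×7+2 = 79 → write f carry 4
  b×7+4 = 81 → write 1 carry 5
  0×7+5 = 5 → write 5
  b×7 = 77 → write d carry 4
  3×7+4 = 25 → write 9 carry 1
  5×7+1 = 36 → write 4 carry 2
  remaining carry: 2

0x249d51f68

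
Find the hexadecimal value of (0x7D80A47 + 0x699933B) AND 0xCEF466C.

Add column by column in base 16, right to left:
  7+B = 2 carry 1
  4+3+1 = 8
  A+3 = D
  0+9 = 9
  8+9 = 1 carry 1
  D+9+1 = 7 carry 1
  7+6+1 = E
Sum = 0xE719D82; now AND with 0xCEF466C:
  E&C=C, 7&E=6, 1&F=1, 9&4=0, D&6=4, 8&6=0, 2&C=0

0xC610400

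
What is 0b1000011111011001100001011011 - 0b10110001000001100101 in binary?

Subtract column by column in base 2:
  1-1 → 0
  1-0 → 1
  0-1 → 1 (borrow)
  1-0-1 → 0
  1-0 → 1
  0-1 → 1 (borrow)
  1-1-1 → 1 (borrow)
  0-0-1 → 1 (borrow)
  0-0-1 → 1 (borrow)
  0-0-1 → 1 (borrow)
  0-0-1 → 1 (borrow)
  1-0-1 → 0
  1-1 → 0
  0-0 → 0
  0-0 → 0
  1-0 → 1
  1-1 → 0
  0-1 → 1 (borrow)
  1-0-1 → 0
  1-1 → 0
  1-0 → 1
  1-0 → 1
  1-0 → 1
  0-0 → 0
  0-0 → 0
  0-0 → 0
  0-0 → 0
  1-0 → 1

0b1000011100101000011111110110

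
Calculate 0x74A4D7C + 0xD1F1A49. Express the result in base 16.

Add column by column in base 16, right to left:
  C+9 = 5 carry 1
  7+4+1 = C
  D+A = 7 carry 1
  4+1+1 = 6
  A+F = 9 carry 1
  4+1+1 = 6
  7+D = 4 carry 1
  final carry 1

0x146967C5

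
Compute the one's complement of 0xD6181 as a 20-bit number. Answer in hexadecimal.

Each hex digit d becomes F−d:
  D→2, 6→9, 1→E, 8→7, 1→E

0x29E7E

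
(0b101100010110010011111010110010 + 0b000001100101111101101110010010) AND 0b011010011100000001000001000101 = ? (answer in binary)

Add column by column in base 2, right to left:
  0+0 = 0
  1+1 = 0 carry 1
  0+0+1 = 1
  0+0 = 0
  1+1 = 0 carry 1
  1+0+1 = 0 carry 1
  0+0+1 = 1
  1+1 = 0 carry 1
  0+1+1 = 0 carry 1
  1+1+1 = 1 carry 1
  1+0+1 = 0 carry 1
  1+1+1 = 1 carry 1
  1+1+1 = 1 carry 1
  1+0+1 = 0 carry 1
  0+1+1 = 0 carry 1
  0+1+1 = 0 carry 1
  1+1+1 = 1 carry 1
  0+1+1 = 0 carry 1
  0+1+1 = 0 carry 1
  1+0+1 = 0 carry 1
  1+1+1 = 1 carry 1
  0+0+1 = 1
  1+0 = 1
  0+1 = 1
  0+1 = 1
  0+0 = 0
  1+0 = 1
  1+0 = 1
  0+0 = 0
  1+0 = 1
Sum = 0b101101111100010001101001000100; now AND with 0b011010011100000001000001000101:
  101101111100010001101001000100
& 011010011100000001000001000101
= 001000011100000001000001000100

0b1000011100000001000001000100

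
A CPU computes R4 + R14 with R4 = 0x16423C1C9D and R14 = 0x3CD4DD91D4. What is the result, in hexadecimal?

0x531719AE71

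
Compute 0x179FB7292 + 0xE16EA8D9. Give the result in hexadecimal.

0x25B6A1B6B

Add column by column in base 16, right to left:
  2+9 = B
  9+D = 6 carry 1
  2+8+1 = B
  7+A = 1 carry 1
  B+E+1 = A carry 1
  F+6+1 = 6 carry 1
  9+1+1 = B
  7+E = 5 carry 1
  1+0+1 = 2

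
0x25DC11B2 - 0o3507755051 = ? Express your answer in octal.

0x25DC11B2 = 0o4567010662 in octal.
Subtract column by column in base 8:
  2-1 → 1
  6-5 → 1
  6-0 → 6
  0-5 → 3 (borrow)
  1-5-1 → 3 (borrow)
  0-7-1 → 0 (borrow)
  7-7-1 → 7 (borrow)
  6-0-1 → 5
  5-5 → 0
  4-3 → 1

0o1057033611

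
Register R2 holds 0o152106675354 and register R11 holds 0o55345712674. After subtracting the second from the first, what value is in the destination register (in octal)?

Subtract column by column in base 8:
  4-4 → 0
  5-7 → 6 (borrow)
  3-6-1 → 4 (borrow)
  5-2-1 → 2
  7-1 → 6
  6-7 → 7 (borrow)
  6-5-1 → 0
  0-4 → 4 (borrow)
  1-3-1 → 5 (borrow)
  2-5-1 → 4 (borrow)
  5-5-1 → 7 (borrow)
  1-0-1 → 0

0o74540762460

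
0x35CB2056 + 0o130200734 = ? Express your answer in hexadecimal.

0x372C2232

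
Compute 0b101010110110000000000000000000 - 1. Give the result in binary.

The trailing 19 digits are 0, so subtracting 1 borrows through: they become 1 and the next digit up decrements.

0b101010110101111111111111111111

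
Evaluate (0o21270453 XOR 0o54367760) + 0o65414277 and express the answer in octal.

0o162533632

First 0o21270453 XOR 0o54367760 = 0o75117333.
Add column by column in base 8, right to left:
  3+7 = 2 carry 1
  3+7+1 = 3 carry 1
  3+2+1 = 6
  7+4 = 3 carry 1
  1+1+1 = 3
  1+4 = 5
  5+5 = 2 carry 1
  7+6+1 = 6 carry 1
  final carry 1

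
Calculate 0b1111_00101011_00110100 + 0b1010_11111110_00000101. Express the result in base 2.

Add column by column in base 2, right to left:
  0+1 = 1
  0+0 = 0
  1+1 = 0 carry 1
  0+0+1 = 1
  1+0 = 1
  1+0 = 1
  0+0 = 0
  0+0 = 0
  1+0 = 1
  1+1 = 0 carry 1
  0+1+1 = 0 carry 1
  1+1+1 = 1 carry 1
  0+1+1 = 0 carry 1
  1+1+1 = 1 carry 1
  0+1+1 = 0 carry 1
  0+1+1 = 0 carry 1
  1+0+1 = 0 carry 1
  1+1+1 = 1 carry 1
  1+0+1 = 0 carry 1
  1+1+1 = 1 carry 1
  final carry 1

0b110100010100100111001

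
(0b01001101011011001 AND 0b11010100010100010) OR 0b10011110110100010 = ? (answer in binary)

0b01001101011011001 AND 0b11010100010100010 = 0b01000100010000000.
Then OR with 0b10011110110100010.

0b11011110110100010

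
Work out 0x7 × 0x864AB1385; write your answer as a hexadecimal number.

0x3AC0AD88A3

Multiply each base-16 digit by 7, carrying:
  5×7 = 35 → write 3 carry 2
  8×7+2 = 58 → write A carry 3
  3×7+3 = 24 → write 8 carry 1
  1×7+1 = 8 → write 8
  B×7 = 77 → write D carry 4
  A×7+4 = 74 → write A carry 4
  4×7+4 = 32 → write 0 carry 2
  6×7+2 = 44 → write C carry 2
  8×7+2 = 58 → write A carry 3
  remaining carry: 3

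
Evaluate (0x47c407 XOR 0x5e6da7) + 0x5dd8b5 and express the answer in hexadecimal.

First 0x47c407 XOR 0x5e6da7 = 0x19a9a0.
Add column by column in base 16, right to left:
  0+5 = 5
  a+b = 5 carry 1
  9+8+1 = 2 carry 1
  a+d+1 = 8 carry 1
  9+d+1 = 7 carry 1
  1+5+1 = 7

0x778255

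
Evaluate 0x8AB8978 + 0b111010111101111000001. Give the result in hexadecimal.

0x8C90539

0b111010111101111000001 = 0x1D7BC1 in hexadecimal.
Add column by column in base 16, right to left:
  8+1 = 9
  7+C = 3 carry 1
  9+B+1 = 5 carry 1
  8+7+1 = 0 carry 1
  B+D+1 = 9 carry 1
  A+1+1 = C
  8+0 = 8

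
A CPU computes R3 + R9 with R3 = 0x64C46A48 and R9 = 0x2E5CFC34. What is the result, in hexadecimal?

Add column by column in base 16, right to left:
  8+4 = C
  4+3 = 7
  A+C = 6 carry 1
  6+F+1 = 6 carry 1
  4+C+1 = 1 carry 1
  C+5+1 = 2 carry 1
  4+E+1 = 3 carry 1
  6+2+1 = 9

0x9321667C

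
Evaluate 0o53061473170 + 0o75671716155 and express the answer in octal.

Add column by column in base 8, right to left:
  0+5 = 5
  7+5 = 4 carry 1
  1+1+1 = 3
  3+6 = 1 carry 1
  7+1+1 = 1 carry 1
  4+7+1 = 4 carry 1
  1+1+1 = 3
  6+7 = 5 carry 1
  0+6+1 = 7
  3+5 = 0 carry 1
  5+7+1 = 5 carry 1
  final carry 1

0o150753411345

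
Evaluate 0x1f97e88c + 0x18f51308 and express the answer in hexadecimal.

0x388cfb94

Add column by column in base 16, right to left:
  c+8 = 4 carry 1
  8+0+1 = 9
  8+3 = b
  e+1 = f
  7+5 = c
  9+f = 8 carry 1
  f+8+1 = 8 carry 1
  1+1+1 = 3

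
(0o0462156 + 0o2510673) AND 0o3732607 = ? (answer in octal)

0o3132001

Add column by column in base 8, right to left:
  6+3 = 1 carry 1
  5+7+1 = 5 carry 1
  1+6+1 = 0 carry 1
  2+0+1 = 3
  6+1 = 7
  4+5 = 1 carry 1
  0+2+1 = 3
Sum = 0o3173051; now AND with 0o3732607:
  3&3=3, 1&7=1, 7&3=3, 3&2=2, 0&6=0, 5&0=0, 1&7=1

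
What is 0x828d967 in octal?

Expand each hex digit to 4 bits: 8=1000 2=0010 8=1000 d=1101 9=1001 6=0110 7=0111.
Group the bits in threes: 001 000 001 010 001 101 100 101 100 111 → 1012154547.

0o1012154547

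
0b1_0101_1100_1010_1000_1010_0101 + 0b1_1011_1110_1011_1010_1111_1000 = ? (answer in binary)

Add column by column in base 2, right to left:
  1+0 = 1
  0+0 = 0
  1+0 = 1
  0+1 = 1
  0+1 = 1
  1+1 = 0 carry 1
  0+1+1 = 0 carry 1
  1+1+1 = 1 carry 1
  0+0+1 = 1
  0+1 = 1
  0+0 = 0
  1+1 = 0 carry 1
  0+1+1 = 0 carry 1
  1+1+1 = 1 carry 1
  0+0+1 = 1
  1+1 = 0 carry 1
  0+0+1 = 1
  0+1 = 1
  1+1 = 0 carry 1
  1+1+1 = 1 carry 1
  1+1+1 = 1 carry 1
  0+1+1 = 0 carry 1
  1+0+1 = 0 carry 1
  0+1+1 = 0 carry 1
  1+1+1 = 1 carry 1
  final carry 1

0b11000110110110001110011101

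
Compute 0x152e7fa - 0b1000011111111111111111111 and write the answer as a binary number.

0x152e7fa = 0b1010100101110011111111010 in binary.
Subtract column by column in base 2:
  0-1 → 1 (borrow)
  1-1-1 → 1 (borrow)
  0-1-1 → 0 (borrow)
  1-1-1 → 1 (borrow)
  1-1-1 → 1 (borrow)
  1-1-1 → 1 (borrow)
  1-1-1 → 1 (borrow)
  1-1-1 → 1 (borrow)
  1-1-1 → 1 (borrow)
  1-1-1 → 1 (borrow)
  1-1-1 → 1 (borrow)
  0-1-1 → 0 (borrow)
  0-1-1 → 0 (borrow)
  1-1-1 → 1 (borrow)
  1-1-1 → 1 (borrow)
  1-1-1 → 1 (borrow)
  0-1-1 → 0 (borrow)
  1-1-1 → 1 (borrow)
  0-1-1 → 0 (borrow)
  0-1-1 → 0 (borrow)
  1-0-1 → 0
  0-0 → 0
  1-0 → 1
  0-0 → 0
  1-1 → 0

0b10000101110011111111011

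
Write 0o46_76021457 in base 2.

0b100110111110000010001100101111

Each octal digit is 3 bits: 4=100 6=110 7=111 6=110 0=000 2=010 1=001 4=100 5=101 7=111.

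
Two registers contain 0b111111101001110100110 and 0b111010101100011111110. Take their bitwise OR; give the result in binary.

OR bit by bit (1 where either bit is 1):
  111111101001110100110
| 111010101100011111110
= 111111101101111111110

0b111111101101111111110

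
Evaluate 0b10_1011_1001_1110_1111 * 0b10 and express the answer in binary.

0b1010111001111011110

Multiply each base-2 digit by 2, carrying:
  1×2 = 2 → write 0 carry 1
  1×2+1 = 3 → write 1 carry 1
  1×2+1 = 3 → write 1 carry 1
  1×2+1 = 3 → write 1 carry 1
  0×2+1 = 1 → write 1
  1×2 = 2 → write 0 carry 1
  1×2+1 = 3 → write 1 carry 1
  1×2+1 = 3 → write 1 carry 1
  1×2+1 = 3 → write 1 carry 1
  0×2+1 = 1 → write 1
  0×2 = 0 → write 0
  1×2 = 2 → write 0 carry 1
  1×2+1 = 3 → write 1 carry 1
  1×2+1 = 3 → write 1 carry 1
  0×2+1 = 1 → write 1
  1×2 = 2 → write 0 carry 1
  0×2+1 = 1 → write 1
  1×2 = 2 → write 0 carry 1
  remaining carry: 1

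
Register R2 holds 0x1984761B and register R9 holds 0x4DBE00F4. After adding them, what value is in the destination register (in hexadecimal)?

0x6742770F

Add column by column in base 16, right to left:
  B+4 = F
  1+F = 0 carry 1
  6+0+1 = 7
  7+0 = 7
  4+E = 2 carry 1
  8+B+1 = 4 carry 1
  9+D+1 = 7 carry 1
  1+4+1 = 6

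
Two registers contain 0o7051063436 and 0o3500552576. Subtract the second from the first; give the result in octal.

Subtract column by column in base 8:
  6-6 → 0
  3-7 → 4 (borrow)
  4-5-1 → 6 (borrow)
  3-2-1 → 0
  6-5 → 1
  0-5 → 3 (borrow)
  1-0-1 → 0
  5-0 → 5
  0-5 → 3 (borrow)
  7-3-1 → 3

0o3350310640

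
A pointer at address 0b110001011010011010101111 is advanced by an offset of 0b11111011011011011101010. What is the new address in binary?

Add column by column in base 2, right to left:
  1+0 = 1
  1+1 = 0 carry 1
  1+0+1 = 0 carry 1
  1+1+1 = 1 carry 1
  0+0+1 = 1
  1+1 = 0 carry 1
  0+1+1 = 0 carry 1
  1+1+1 = 1 carry 1
  0+0+1 = 1
  1+1 = 0 carry 1
  1+1+1 = 1 carry 1
  0+0+1 = 1
  0+1 = 1
  1+1 = 0 carry 1
  0+0+1 = 1
  1+1 = 0 carry 1
  1+1+1 = 1 carry 1
  0+0+1 = 1
  1+1 = 0 carry 1
  0+1+1 = 0 carry 1
  0+1+1 = 0 carry 1
  0+1+1 = 0 carry 1
  1+1+1 = 1 carry 1
  1+0+1 = 0 carry 1
  final carry 1

0b1010000110101110110011001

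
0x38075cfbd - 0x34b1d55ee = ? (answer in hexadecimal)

0x355879cf

Subtract column by column in base 16:
  d-e → f (borrow)
  b-e-1 → c (borrow)
  f-5-1 → 9
  c-5 → 7
  5-d → 8 (borrow)
  7-1-1 → 5
  0-b → 5 (borrow)
  8-4-1 → 3
  3-3 → 0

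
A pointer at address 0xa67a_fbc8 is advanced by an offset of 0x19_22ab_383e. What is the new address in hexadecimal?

Add column by column in base 16, right to left:
  8+e = 6 carry 1
  c+3+1 = 0 carry 1
  b+8+1 = 4 carry 1
  f+3+1 = 3 carry 1
  a+b+1 = 6 carry 1
  7+a+1 = 2 carry 1
  6+2+1 = 9
  a+2 = c
  0+9 = 9
  0+1 = 1

0x19c9263406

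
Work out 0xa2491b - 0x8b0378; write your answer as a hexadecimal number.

0x1745a3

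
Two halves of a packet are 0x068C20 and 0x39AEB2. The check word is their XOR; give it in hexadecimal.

0x3F2292

XOR each hex digit independently (no carries):
  0^3=3, 6^9=F, 8^A=2, C^E=2, 2^B=9, 0^2=2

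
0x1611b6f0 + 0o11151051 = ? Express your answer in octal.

0o2615504431

0x1611b6f0 = 0o2604333360 in octal.
Add column by column in base 8, right to left:
  0+1 = 1
  6+5 = 3 carry 1
  3+0+1 = 4
  3+1 = 4
  3+5 = 0 carry 1
  3+1+1 = 5
  4+1 = 5
  0+1 = 1
  6+0 = 6
  2+0 = 2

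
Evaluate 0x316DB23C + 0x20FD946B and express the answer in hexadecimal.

0x526B46A7

Add column by column in base 16, right to left:
  C+B = 7 carry 1
  3+6+1 = A
  2+4 = 6
  B+9 = 4 carry 1
  D+D+1 = B carry 1
  6+F+1 = 6 carry 1
  1+0+1 = 2
  3+2 = 5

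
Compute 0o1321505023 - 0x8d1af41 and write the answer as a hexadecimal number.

0x274dad2

0o1321505023 = 0xb468a13 in hexadecimal.
Subtract column by column in base 16:
  3-1 → 2
  1-4 → d (borrow)
  a-f-1 → a (borrow)
  8-a-1 → d (borrow)
  6-1-1 → 4
  4-d → 7 (borrow)
  b-8-1 → 2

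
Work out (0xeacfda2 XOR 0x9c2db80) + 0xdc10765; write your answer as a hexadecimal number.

0x152f2d87

First 0xeacfda2 XOR 0x9c2db80 = 0x76e2622.
Add column by column in base 16, right to left:
  2+5 = 7
  2+6 = 8
  6+7 = d
  2+0 = 2
  e+1 = f
  6+c = 2 carry 1
  7+d+1 = 5 carry 1
  final carry 1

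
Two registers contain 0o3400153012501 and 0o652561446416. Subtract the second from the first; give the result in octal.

0o2525371344063

Subtract column by column in base 8:
  1-6 → 3 (borrow)
  0-1-1 → 6 (borrow)
  5-4-1 → 0
  2-6 → 4 (borrow)
  1-4-1 → 4 (borrow)
  0-4-1 → 3 (borrow)
  3-1-1 → 1
  5-6 → 7 (borrow)
  1-5-1 → 3 (borrow)
  0-2-1 → 5 (borrow)
  0-5-1 → 2 (borrow)
  4-6-1 → 5 (borrow)
  3-0-1 → 2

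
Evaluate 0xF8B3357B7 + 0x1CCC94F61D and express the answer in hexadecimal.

0x2C57C84DD4

Add column by column in base 16, right to left:
  7+D = 4 carry 1
  B+1+1 = D
  7+6 = D
  5+F = 4 carry 1
  3+4+1 = 8
  3+9 = C
  B+C = 7 carry 1
  8+C+1 = 5 carry 1
  F+C+1 = C carry 1
  0+1+1 = 2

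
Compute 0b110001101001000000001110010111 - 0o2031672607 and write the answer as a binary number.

0o2031672607 = 0b10000011001110111010110000111 in binary.
Subtract column by column in base 2:
  1-1 → 0
  1-1 → 0
  1-1 → 0
  0-0 → 0
  1-0 → 1
  0-0 → 0
  0-0 → 0
  1-1 → 0
  1-1 → 0
  1-0 → 1
  0-1 → 1 (borrow)
  0-0-1 → 1 (borrow)
  0-1-1 → 0 (borrow)
  0-1-1 → 0 (borrow)
  0-1-1 → 0 (borrow)
  0-0-1 → 1 (borrow)
  0-1-1 → 0 (borrow)
  0-1-1 → 0 (borrow)
  1-1-1 → 1 (borrow)
  0-0-1 → 1 (borrow)
  0-0-1 → 1 (borrow)
  1-1-1 → 1 (borrow)
  0-1-1 → 0 (borrow)
  1-0-1 → 0
  1-0 → 1
  0-0 → 0
  0-0 → 0
  0-0 → 0
  1-1 → 0
  1-0 → 1

0b100001001111001000111000010000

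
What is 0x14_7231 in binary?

0b101000111001000110001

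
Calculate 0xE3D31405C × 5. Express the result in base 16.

0x4731F641CC

Multiply each base-16 digit by 5, carrying:
  C×5 = 60 → write C carry 3
  5×5+3 = 28 → write C carry 1
  0×5+1 = 1 → write 1
  4×5 = 20 → write 4 carry 1
  1×5+1 = 6 → write 6
  3×5 = 15 → write F
  D×5 = 65 → write 1 carry 4
  3×5+4 = 19 → write 3 carry 1
  E×5+1 = 71 → write 7 carry 4
  remaining carry: 4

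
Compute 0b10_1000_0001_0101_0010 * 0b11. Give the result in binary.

0b1111000001111110110

Multiply each base-2 digit by 3, carrying:
  0×3 = 0 → write 0
  1×3 = 3 → write 1 carry 1
  0×3+1 = 1 → write 1
  0×3 = 0 → write 0
  1×3 = 3 → write 1 carry 1
  0×3+1 = 1 → write 1
  1×3 = 3 → write 1 carry 1
  0×3+1 = 1 → write 1
  1×3 = 3 → write 1 carry 1
  0×3+1 = 1 → write 1
  0×3 = 0 → write 0
  0×3 = 0 → write 0
  0×3 = 0 → write 0
  0×3 = 0 → write 0
  0×3 = 0 → write 0
  1×3 = 3 → write 1 carry 1
  0×3+1 = 1 → write 1
  1×3 = 3 → write 1 carry 1
  remaining carry: 1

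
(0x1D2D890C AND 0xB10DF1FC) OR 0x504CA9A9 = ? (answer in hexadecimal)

0x1D2D890C AND 0xB10DF1FC = 0x110D810C.
Then OR with 0x504CA9A9.

0x514DA9AD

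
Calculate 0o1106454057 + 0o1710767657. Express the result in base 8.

0o3017443736

Add column by column in base 8, right to left:
  7+7 = 6 carry 1
  5+5+1 = 3 carry 1
  0+6+1 = 7
  4+7 = 3 carry 1
  5+6+1 = 4 carry 1
  4+7+1 = 4 carry 1
  6+0+1 = 7
  0+1 = 1
  1+7 = 0 carry 1
  1+1+1 = 3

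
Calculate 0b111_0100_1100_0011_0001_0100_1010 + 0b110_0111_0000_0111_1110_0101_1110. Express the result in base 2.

0b1101101111001010111110101000

Add column by column in base 2, right to left:
  0+0 = 0
  1+1 = 0 carry 1
  0+1+1 = 0 carry 1
  1+1+1 = 1 carry 1
  0+1+1 = 0 carry 1
  0+0+1 = 1
  1+1 = 0 carry 1
  0+0+1 = 1
  1+0 = 1
  0+1 = 1
  0+1 = 1
  0+1 = 1
  1+1 = 0 carry 1
  1+1+1 = 1 carry 1
  0+1+1 = 0 carry 1
  0+0+1 = 1
  0+0 = 0
  0+0 = 0
  1+0 = 1
  1+0 = 1
  0+1 = 1
  0+1 = 1
  1+1 = 0 carry 1
  0+0+1 = 1
  1+0 = 1
  1+1 = 0 carry 1
  1+1+1 = 1 carry 1
  final carry 1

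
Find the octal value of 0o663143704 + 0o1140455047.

0o2023620753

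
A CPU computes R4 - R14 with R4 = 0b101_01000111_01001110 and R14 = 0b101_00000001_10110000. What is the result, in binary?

0b100010110011110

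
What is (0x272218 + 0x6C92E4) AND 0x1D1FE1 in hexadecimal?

0x1114E0

Add column by column in base 16, right to left:
  8+4 = C
  1+E = F
  2+2 = 4
  2+9 = B
  7+C = 3 carry 1
  2+6+1 = 9
Sum = 0x93B4FC; now AND with 0x1D1FE1:
  9&1=1, 3&D=1, B&1=1, 4&F=4, F&E=E, C&1=0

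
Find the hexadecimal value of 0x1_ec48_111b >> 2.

0x7b120446

2 bits is not a whole number of base-16 digits; in binary: 111101100010010000001000100011011 >> 2 = 1111011000100100000010001000110.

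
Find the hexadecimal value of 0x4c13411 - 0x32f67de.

Subtract column by column in base 16:
  1-e → 3 (borrow)
  1-d-1 → 3 (borrow)
  4-7-1 → c (borrow)
  3-6-1 → c (borrow)
  1-f-1 → 1 (borrow)
  c-2-1 → 9
  4-3 → 1

0x191cc33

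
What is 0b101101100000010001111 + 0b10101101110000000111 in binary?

Add column by column in base 2, right to left:
  1+1 = 0 carry 1
  1+1+1 = 1 carry 1
  1+1+1 = 1 carry 1
  1+0+1 = 0 carry 1
  0+0+1 = 1
  0+0 = 0
  0+0 = 0
  1+0 = 1
  0+0 = 0
  0+0 = 0
  0+1 = 1
  0+1 = 1
  0+1 = 1
  0+0 = 0
  1+1 = 0 carry 1
  1+1+1 = 1 carry 1
  0+0+1 = 1
  1+1 = 0 carry 1
  1+0+1 = 0 carry 1
  0+1+1 = 0 carry 1
  1+0+1 = 0 carry 1
  final carry 1

0b1000011001110010010110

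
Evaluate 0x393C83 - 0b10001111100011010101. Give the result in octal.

0o14041656

0x393C83 = 0o16236203 in octal.
0b10001111100011010101 = 0o2174325 in octal.
Subtract column by column in base 8:
  3-5 → 6 (borrow)
  0-2-1 → 5 (borrow)
  2-3-1 → 6 (borrow)
  6-4-1 → 1
  3-7 → 4 (borrow)
  2-1-1 → 0
  6-2 → 4
  1-0 → 1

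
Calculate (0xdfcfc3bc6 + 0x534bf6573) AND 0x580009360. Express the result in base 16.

0x100008120

Add column by column in base 16, right to left:
  6+3 = 9
  c+7 = 3 carry 1
  b+5+1 = 1 carry 1
  3+6+1 = a
  c+f = b carry 1
  f+b+1 = b carry 1
  c+4+1 = 1 carry 1
  f+3+1 = 3 carry 1
  d+5+1 = 3 carry 1
  final carry 1
Sum = 0x1331bba139; now AND with 0x580009360:
  1&0=0, 3&5=1, 3&8=0, 1&0=0, b&0=0, b&0=0, a&9=8, 1&3=1, 3&6=2, 9&0=0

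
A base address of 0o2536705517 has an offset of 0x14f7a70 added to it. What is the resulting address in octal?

0x14f7a70 = 0o123675160 in octal.
Add column by column in base 8, right to left:
  7+0 = 7
  1+6 = 7
  5+1 = 6
  5+5 = 2 carry 1
  0+7+1 = 0 carry 1
  7+6+1 = 6 carry 1
  6+3+1 = 2 carry 1
  3+2+1 = 6
  5+1 = 6
  2+0 = 2

0o2662602677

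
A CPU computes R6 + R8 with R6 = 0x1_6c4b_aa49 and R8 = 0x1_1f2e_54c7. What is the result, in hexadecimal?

Add column by column in base 16, right to left:
  9+7 = 0 carry 1
  4+c+1 = 1 carry 1
  a+4+1 = f
  a+5 = f
  b+e = 9 carry 1
  4+2+1 = 7
  c+f = b carry 1
  6+1+1 = 8
  1+1 = 2

0x28b79ff10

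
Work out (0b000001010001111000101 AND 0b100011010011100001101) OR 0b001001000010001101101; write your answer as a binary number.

0b1001010011101101101

0b000001010001111000101 AND 0b100011010011100001101 = 0b000001010001100000101.
Then OR with 0b001001000010001101101.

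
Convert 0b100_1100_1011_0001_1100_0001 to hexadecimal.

0x4cb1c1

Group the bits into nibbles: 0100 1100 1011 0001 1100 0001 → 4cb1c1.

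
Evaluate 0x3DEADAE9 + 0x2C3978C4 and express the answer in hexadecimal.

Add column by column in base 16, right to left:
  9+4 = D
  E+C = A carry 1
  A+8+1 = 3 carry 1
  D+7+1 = 5 carry 1
  A+9+1 = 4 carry 1
  E+3+1 = 2 carry 1
  D+C+1 = A carry 1
  3+2+1 = 6

0x6A2453AD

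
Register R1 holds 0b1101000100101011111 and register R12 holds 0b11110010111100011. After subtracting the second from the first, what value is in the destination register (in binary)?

0b1001010001101111100

Subtract column by column in base 2:
  1-1 → 0
  1-1 → 0
  1-0 → 1
  1-0 → 1
  1-0 → 1
  0-1 → 1 (borrow)
  1-1-1 → 1 (borrow)
  0-1-1 → 0 (borrow)
  1-1-1 → 1 (borrow)
  0-0-1 → 1 (borrow)
  0-1-1 → 0 (borrow)
  1-0-1 → 0
  0-0 → 0
  0-1 → 1 (borrow)
  0-1-1 → 0 (borrow)
  1-1-1 → 1 (borrow)
  0-1-1 → 0 (borrow)
  1-0-1 → 0
  1-0 → 1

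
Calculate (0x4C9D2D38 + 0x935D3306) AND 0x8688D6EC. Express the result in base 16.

Add column by column in base 16, right to left:
  8+6 = E
  3+0 = 3
  D+3 = 0 carry 1
  2+3+1 = 6
  D+D = A carry 1
  9+5+1 = F
  C+3 = F
  4+9 = D
Sum = 0xDFFA603E; now AND with 0x8688D6EC:
  D&8=8, F&6=6, F&8=8, A&8=8, 6&D=4, 0&6=0, 3&E=2, E&C=C

0x8688402C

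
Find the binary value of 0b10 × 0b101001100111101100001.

0b1010011001111011000010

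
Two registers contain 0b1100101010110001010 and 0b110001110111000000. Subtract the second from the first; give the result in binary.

Subtract column by column in base 2:
  0-0 → 0
  1-0 → 1
  0-0 → 0
  1-0 → 1
  0-0 → 0
  0-0 → 0
  0-1 → 1 (borrow)
  1-1-1 → 1 (borrow)
  1-1-1 → 1 (borrow)
  0-0-1 → 1 (borrow)
  1-1-1 → 1 (borrow)
  0-1-1 → 0 (borrow)
  1-1-1 → 1 (borrow)
  0-0-1 → 1 (borrow)
  1-0-1 → 0
  0-0 → 0
  0-1 → 1 (borrow)
  1-1-1 → 1 (borrow)
  1-0-1 → 0

0b110011011111001010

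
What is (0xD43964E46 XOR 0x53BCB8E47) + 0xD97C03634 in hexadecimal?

0x16101DF635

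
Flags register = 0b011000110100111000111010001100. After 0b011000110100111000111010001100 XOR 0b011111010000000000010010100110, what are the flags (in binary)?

XOR bit by bit (1 where the bits differ):
  011000110100111000111010001100
^ 011111010000000000010010100110
= 000111100100111000101000101010

0b000111100100111000101000101010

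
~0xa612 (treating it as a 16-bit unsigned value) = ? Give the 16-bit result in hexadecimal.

0x59ed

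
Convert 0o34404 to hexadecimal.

Each octal digit is 3 bits: 3=011 4=100 4=100 0=000 4=100.
Group the bits into nibbles: 0011 1001 0000 0100 → 3904.

0x3904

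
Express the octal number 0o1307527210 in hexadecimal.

Each octal digit is 3 bits: 1=001 3=011 0=000 7=111 5=101 2=010 7=111 2=010 1=001 0=000.
Group the bits into nibbles: 1011 0001 1110 1010 1110 1000 1000 → b1eae88.

0xb1eae88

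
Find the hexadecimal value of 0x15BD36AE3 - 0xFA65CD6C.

Subtract column by column in base 16:
  3-C → 7 (borrow)
  E-6-1 → 7
  A-D → D (borrow)
  6-C-1 → 9 (borrow)
  3-5-1 → D (borrow)
  D-6-1 → 6
  B-A → 1
  5-F → 6 (borrow)
  1-0-1 → 0

0x616D9D77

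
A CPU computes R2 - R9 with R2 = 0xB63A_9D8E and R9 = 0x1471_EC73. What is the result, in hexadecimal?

Subtract column by column in base 16:
  E-3 → B
  8-7 → 1
  D-C → 1
  9-E → B (borrow)
  A-1-1 → 8
  3-7 → C (borrow)
  6-4-1 → 1
  B-1 → A

0xA1C8B11B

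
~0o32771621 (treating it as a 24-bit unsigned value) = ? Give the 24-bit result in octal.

Each oct digit d becomes 7−d:
  3→4, 2→5, 7→0, 7→0, 1→6, 6→1, 2→5, 1→6

0o45006156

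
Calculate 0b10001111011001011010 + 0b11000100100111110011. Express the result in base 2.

Add column by column in base 2, right to left:
  0+1 = 1
  1+1 = 0 carry 1
  0+0+1 = 1
  1+0 = 1
  1+1 = 0 carry 1
  0+1+1 = 0 carry 1
  1+1+1 = 1 carry 1
  0+1+1 = 0 carry 1
  0+1+1 = 0 carry 1
  1+0+1 = 0 carry 1
  1+0+1 = 0 carry 1
  0+1+1 = 0 carry 1
  1+0+1 = 0 carry 1
  1+0+1 = 0 carry 1
  1+1+1 = 1 carry 1
  1+0+1 = 0 carry 1
  0+0+1 = 1
  0+0 = 0
  0+1 = 1
  1+1 = 0 carry 1
  final carry 1

0b101010100000001001101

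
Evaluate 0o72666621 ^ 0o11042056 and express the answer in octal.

XOR each oct digit independently (no carries):
  7^1=6, 2^1=3, 6^0=6, 6^4=2, 6^2=4, 6^0=6, 2^5=7, 1^6=7

0o63624677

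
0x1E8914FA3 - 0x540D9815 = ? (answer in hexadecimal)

0x19483B78E

Subtract column by column in base 16:
  3-5 → E (borrow)
  A-1-1 → 8
  F-8 → 7
  4-9 → B (borrow)
  1-D-1 → 3 (borrow)
  9-0-1 → 8
  8-4 → 4
  E-5 → 9
  1-0 → 1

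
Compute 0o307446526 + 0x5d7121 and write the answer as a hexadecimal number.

0o307446526 = 0x31e4d56 in hexadecimal.
Add column by column in base 16, right to left:
  6+1 = 7
  5+2 = 7
  d+1 = e
  4+7 = b
  e+d = b carry 1
  1+5+1 = 7
  3+0 = 3

0x37bbe77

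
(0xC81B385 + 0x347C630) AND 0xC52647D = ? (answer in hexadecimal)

Add column by column in base 16, right to left:
  5+0 = 5
  8+3 = B
  3+6 = 9
  B+C = 7 carry 1
  1+7+1 = 9
  8+4 = C
  C+3 = F
Sum = 0xFC979B5; now AND with 0xC52647D:
  F&C=C, C&5=4, 9&2=0, 7&6=6, 9&4=0, B&7=3, 5&D=5

0xC406035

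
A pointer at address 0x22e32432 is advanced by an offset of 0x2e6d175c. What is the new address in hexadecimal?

Add column by column in base 16, right to left:
  2+c = e
  3+5 = 8
  4+7 = b
  2+1 = 3
  3+d = 0 carry 1
  e+6+1 = 5 carry 1
  2+e+1 = 1 carry 1
  2+2+1 = 5

0x51503b8e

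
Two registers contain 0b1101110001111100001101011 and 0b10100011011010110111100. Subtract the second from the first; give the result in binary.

0b1011001110100001010101111

Subtract column by column in base 2:
  1-0 → 1
  1-0 → 1
  0-1 → 1 (borrow)
  1-1-1 → 1 (borrow)
  0-1-1 → 0 (borrow)
  1-1-1 → 1 (borrow)
  1-0-1 → 0
  0-1 → 1 (borrow)
  0-1-1 → 0 (borrow)
  0-0-1 → 1 (borrow)
  0-1-1 → 0 (borrow)
  1-0-1 → 0
  1-1 → 0
  1-1 → 0
  1-0 → 1
  1-1 → 0
  0-1 → 1 (borrow)
  0-0-1 → 1 (borrow)
  0-0-1 → 1 (borrow)
  1-0-1 → 0
  1-1 → 0
  1-0 → 1
  0-1 → 1 (borrow)
  1-0-1 → 0
  1-0 → 1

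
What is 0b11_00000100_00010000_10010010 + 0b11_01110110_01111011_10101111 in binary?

0b110011110101000110001000001

Add column by column in base 2, right to left:
  0+1 = 1
  1+1 = 0 carry 1
  0+1+1 = 0 carry 1
  0+1+1 = 0 carry 1
  1+0+1 = 0 carry 1
  0+1+1 = 0 carry 1
  0+0+1 = 1
  1+1 = 0 carry 1
  0+1+1 = 0 carry 1
  0+1+1 = 0 carry 1
  0+0+1 = 1
  0+1 = 1
  1+1 = 0 carry 1
  0+1+1 = 0 carry 1
  0+1+1 = 0 carry 1
  0+0+1 = 1
  0+0 = 0
  0+1 = 1
  1+1 = 0 carry 1
  0+0+1 = 1
  0+1 = 1
  0+1 = 1
  0+1 = 1
  0+0 = 0
  1+1 = 0 carry 1
  1+1+1 = 1 carry 1
  final carry 1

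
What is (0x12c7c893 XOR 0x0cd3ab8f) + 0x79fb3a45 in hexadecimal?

First 0x12c7c893 XOR 0x0cd3ab8f = 0x1e14631c.
Add column by column in base 16, right to left:
  c+5 = 1 carry 1
  1+4+1 = 6
  3+a = d
  6+3 = 9
  4+b = f
  1+f = 0 carry 1
  e+9+1 = 8 carry 1
  1+7+1 = 9

0x980f9d61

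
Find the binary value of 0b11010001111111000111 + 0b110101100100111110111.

0b1001111110100110111110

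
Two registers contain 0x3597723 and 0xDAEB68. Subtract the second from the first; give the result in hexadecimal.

0x27E8BBB

Subtract column by column in base 16:
  3-8 → B (borrow)
  2-6-1 → B (borrow)
  7-B-1 → B (borrow)
  7-E-1 → 8 (borrow)
  9-A-1 → E (borrow)
  5-D-1 → 7 (borrow)
  3-0-1 → 2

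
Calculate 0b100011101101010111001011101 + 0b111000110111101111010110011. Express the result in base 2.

0b1011100100101000110100010000

Add column by column in base 2, right to left:
  1+1 = 0 carry 1
  0+1+1 = 0 carry 1
  1+0+1 = 0 carry 1
  1+0+1 = 0 carry 1
  1+1+1 = 1 carry 1
  0+1+1 = 0 carry 1
  1+0+1 = 0 carry 1
  0+1+1 = 0 carry 1
  0+0+1 = 1
  1+1 = 0 carry 1
  1+1+1 = 1 carry 1
  1+1+1 = 1 carry 1
  0+1+1 = 0 carry 1
  1+0+1 = 0 carry 1
  0+1+1 = 0 carry 1
  1+1+1 = 1 carry 1
  0+1+1 = 0 carry 1
  1+1+1 = 1 carry 1
  1+0+1 = 0 carry 1
  0+1+1 = 0 carry 1
  1+1+1 = 1 carry 1
  1+0+1 = 0 carry 1
  1+0+1 = 0 carry 1
  0+0+1 = 1
  0+1 = 1
  0+1 = 1
  1+1 = 0 carry 1
  final carry 1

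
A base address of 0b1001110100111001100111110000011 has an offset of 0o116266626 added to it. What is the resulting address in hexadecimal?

0b1001110100111001100111110000011 = 0x4E9CCF83 in hexadecimal.
0o116266626 = 0x1396D96 in hexadecimal.
Add column by column in base 16, right to left:
  3+6 = 9
  8+9 = 1 carry 1
  F+D+1 = D carry 1
  C+6+1 = 3 carry 1
  C+9+1 = 6 carry 1
  9+3+1 = D
  E+1 = F
  4+0 = 4

0x4FD63D19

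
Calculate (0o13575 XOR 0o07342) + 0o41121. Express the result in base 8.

0o55760

First 0o13575 XOR 0o07342 = 0o14637.
Add column by column in base 8, right to left:
  7+1 = 0 carry 1
  3+2+1 = 6
  6+1 = 7
  4+1 = 5
  1+4 = 5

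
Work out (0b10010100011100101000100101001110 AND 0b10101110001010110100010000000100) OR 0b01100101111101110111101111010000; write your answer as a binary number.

0b11100101111101110111101111010100

0b10010100011100101000100101001110 AND 0b10101110001010110100010000000100 = 0b10000100001000100000000000000100.
Then OR with 0b01100101111101110111101111010000.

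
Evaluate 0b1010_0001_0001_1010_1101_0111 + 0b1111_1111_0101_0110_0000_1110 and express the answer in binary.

0b1101000000111000011100101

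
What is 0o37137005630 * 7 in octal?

Multiply each base-8 digit by 7, carrying:
  0×7 = 0 → write 0
  3×7 = 21 → write 5 carry 2
  6×7+2 = 44 → write 4 carry 5
  5×7+5 = 40 → write 0 carry 5
  0×7+5 = 5 → write 5
  0×7 = 0 → write 0
  7×7 = 49 → write 1 carry 6
  3×7+6 = 27 → write 3 carry 3
  1×7+3 = 10 → write 2 carry 1
  7×7+1 = 50 → write 2 carry 6
  3×7+6 = 27 → write 3 carry 3
  remaining carry: 3

0o332231050450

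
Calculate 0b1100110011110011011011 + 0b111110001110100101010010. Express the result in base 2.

Add column by column in base 2, right to left:
  1+0 = 1
  1+1 = 0 carry 1
  0+0+1 = 1
  1+0 = 1
  1+1 = 0 carry 1
  0+0+1 = 1
  1+1 = 0 carry 1
  1+0+1 = 0 carry 1
  0+1+1 = 0 carry 1
  0+0+1 = 1
  1+0 = 1
  1+1 = 0 carry 1
  1+0+1 = 0 carry 1
  1+1+1 = 1 carry 1
  0+1+1 = 0 carry 1
  0+1+1 = 0 carry 1
  1+0+1 = 0 carry 1
  1+0+1 = 0 carry 1
  0+0+1 = 1
  0+1 = 1
  1+1 = 0 carry 1
  1+1+1 = 1 carry 1
  0+1+1 = 0 carry 1
  0+1+1 = 0 carry 1
  final carry 1

0b1001011000010011000101101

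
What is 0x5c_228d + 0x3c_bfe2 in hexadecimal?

Add column by column in base 16, right to left:
  d+2 = f
  8+e = 6 carry 1
  2+f+1 = 2 carry 1
  2+b+1 = e
  c+c = 8 carry 1
  5+3+1 = 9

0x98e26f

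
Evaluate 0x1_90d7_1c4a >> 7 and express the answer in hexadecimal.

0x321ae38

7 bits is not a whole number of base-16 digits; in binary: 110010000110101110001110001001010 >> 7 = 11001000011010111000111000.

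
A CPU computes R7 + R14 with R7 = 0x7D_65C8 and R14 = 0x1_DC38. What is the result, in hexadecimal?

Add column by column in base 16, right to left:
  8+8 = 0 carry 1
  C+3+1 = 0 carry 1
  5+C+1 = 2 carry 1
  6+D+1 = 4 carry 1
  D+1+1 = F
  7+0 = 7

0x7F4200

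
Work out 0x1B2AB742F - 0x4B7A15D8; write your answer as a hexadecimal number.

0x167315E57

Subtract column by column in base 16:
  F-8 → 7
  2-D → 5 (borrow)
  4-5-1 → E (borrow)
  7-1-1 → 5
  B-A → 1
  A-7 → 3
  2-B → 7 (borrow)
  B-4-1 → 6
  1-0 → 1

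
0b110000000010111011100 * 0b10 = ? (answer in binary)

0b1100000000101110111000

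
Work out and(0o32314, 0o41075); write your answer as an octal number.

AND each oct digit independently (no carries):
  3&4=0, 2&1=0, 3&0=0, 1&7=1, 4&5=4

0o00014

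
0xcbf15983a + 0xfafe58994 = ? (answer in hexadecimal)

0x1c6efb21ce

Add column by column in base 16, right to left:
  a+4 = e
  3+9 = c
  8+9 = 1 carry 1
  9+8+1 = 2 carry 1
  5+5+1 = b
  1+e = f
  f+f = e carry 1
  b+a+1 = 6 carry 1
  c+f+1 = c carry 1
  final carry 1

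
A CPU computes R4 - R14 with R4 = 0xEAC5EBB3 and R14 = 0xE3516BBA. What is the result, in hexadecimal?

0x7747FF9

Subtract column by column in base 16:
  3-A → 9 (borrow)
  B-B-1 → F (borrow)
  B-B-1 → F (borrow)
  E-6-1 → 7
  5-1 → 4
  C-5 → 7
  A-3 → 7
  E-E → 0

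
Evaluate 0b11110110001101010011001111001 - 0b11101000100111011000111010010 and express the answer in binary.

0b1101100101111010010100111

Subtract column by column in base 2:
  1-0 → 1
  0-1 → 1 (borrow)
  0-0-1 → 1 (borrow)
  1-0-1 → 0
  1-1 → 0
  1-0 → 1
  1-1 → 0
  0-1 → 1 (borrow)
  0-1-1 → 0 (borrow)
  1-0-1 → 0
  1-0 → 1
  0-0 → 0
  0-1 → 1 (borrow)
  1-1-1 → 1 (borrow)
  0-0-1 → 1 (borrow)
  1-1-1 → 1 (borrow)
  0-1-1 → 0 (borrow)
  1-1-1 → 1 (borrow)
  1-0-1 → 0
  0-0 → 0
  0-1 → 1 (borrow)
  0-0-1 → 1 (borrow)
  1-0-1 → 0
  1-0 → 1
  0-1 → 1 (borrow)
  1-0-1 → 0
  1-1 → 0
  1-1 → 0
  1-1 → 0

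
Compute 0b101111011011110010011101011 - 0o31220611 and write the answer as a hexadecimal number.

0x588C362

0b101111011011110010011101011 = 0x5EDE4EB in hexadecimal.
0o31220611 = 0x652189 in hexadecimal.
Subtract column by column in base 16:
  B-9 → 2
  E-8 → 6
  4-1 → 3
  E-2 → C
  D-5 → 8
  E-6 → 8
  5-0 → 5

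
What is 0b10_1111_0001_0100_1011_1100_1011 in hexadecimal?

0x2f14bcb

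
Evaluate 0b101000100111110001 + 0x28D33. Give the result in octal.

0o1213444

0b101000100111110001 = 0o504761 in octal.
0x28D33 = 0o506463 in octal.
Add column by column in base 8, right to left:
  1+3 = 4
  6+6 = 4 carry 1
  7+4+1 = 4 carry 1
  4+6+1 = 3 carry 1
  0+0+1 = 1
  5+5 = 2 carry 1
  final carry 1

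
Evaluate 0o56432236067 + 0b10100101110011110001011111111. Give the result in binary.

0o56432236067 = 0b101110100011010010011110000110111 in binary.
Add column by column in base 2, right to left:
  1+1 = 0 carry 1
  1+1+1 = 1 carry 1
  1+1+1 = 1 carry 1
  0+1+1 = 0 carry 1
  1+1+1 = 1 carry 1
  1+1+1 = 1 carry 1
  0+1+1 = 0 carry 1
  0+1+1 = 0 carry 1
  0+0+1 = 1
  0+1 = 1
  1+0 = 1
  1+0 = 1
  1+0 = 1
  1+1 = 0 carry 1
  0+1+1 = 0 carry 1
  0+1+1 = 0 carry 1
  1+1+1 = 1 carry 1
  0+0+1 = 1
  0+0 = 0
  1+1 = 0 carry 1
  0+1+1 = 0 carry 1
  1+1+1 = 1 carry 1
  1+0+1 = 0 carry 1
  0+1+1 = 0 carry 1
  0+0+1 = 1
  0+0 = 0
  1+1 = 0 carry 1
  0+0+1 = 1
  1+1 = 0 carry 1
  1+0+1 = 0 carry 1
  1+0+1 = 0 carry 1
  0+0+1 = 1
  1+0 = 1

0b110001001001000110001111100110110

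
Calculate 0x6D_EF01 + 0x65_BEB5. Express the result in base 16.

0xD3ADB6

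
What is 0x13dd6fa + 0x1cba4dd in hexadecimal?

Add column by column in base 16, right to left:
  a+d = 7 carry 1
  f+d+1 = d carry 1
  6+4+1 = b
  d+a = 7 carry 1
  d+b+1 = 9 carry 1
  3+c+1 = 0 carry 1
  1+1+1 = 3

0x3097bd7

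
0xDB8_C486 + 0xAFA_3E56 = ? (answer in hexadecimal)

Add column by column in base 16, right to left:
  6+6 = C
  8+5 = D
  4+E = 2 carry 1
  C+3+1 = 0 carry 1
  8+A+1 = 3 carry 1
  B+F+1 = B carry 1
  D+A+1 = 8 carry 1
  final carry 1

0x18B302DC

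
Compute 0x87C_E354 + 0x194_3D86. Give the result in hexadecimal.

0xA1120DA

Add column by column in base 16, right to left:
  4+6 = A
  5+8 = D
  3+D = 0 carry 1
  E+3+1 = 2 carry 1
  C+4+1 = 1 carry 1
  7+9+1 = 1 carry 1
  8+1+1 = A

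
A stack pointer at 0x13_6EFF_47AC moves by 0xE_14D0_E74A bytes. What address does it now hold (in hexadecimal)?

Add column by column in base 16, right to left:
  C+A = 6 carry 1
  A+4+1 = F
  7+7 = E
  4+E = 2 carry 1
  F+0+1 = 0 carry 1
  F+D+1 = D carry 1
  E+4+1 = 3 carry 1
  6+1+1 = 8
  3+E = 1 carry 1
  1+0+1 = 2

0x2183D02EF6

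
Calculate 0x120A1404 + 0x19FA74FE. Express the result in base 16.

Add column by column in base 16, right to left:
  4+E = 2 carry 1
  0+F+1 = 0 carry 1
  4+4+1 = 9
  1+7 = 8
  A+A = 4 carry 1
  0+F+1 = 0 carry 1
  2+9+1 = C
  1+1 = 2

0x2C048902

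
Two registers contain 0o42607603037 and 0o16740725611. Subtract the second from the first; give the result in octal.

Subtract column by column in base 8:
  7-1 → 6
  3-1 → 2
  0-6 → 2 (borrow)
  3-5-1 → 5 (borrow)
  0-2-1 → 5 (borrow)
  6-7-1 → 6 (borrow)
  7-0-1 → 6
  0-4 → 4 (borrow)
  6-7-1 → 6 (borrow)
  2-6-1 → 3 (borrow)
  4-1-1 → 2

0o23646655226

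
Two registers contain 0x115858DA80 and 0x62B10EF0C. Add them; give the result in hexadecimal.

0x178369C98C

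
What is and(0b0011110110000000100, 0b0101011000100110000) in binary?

AND bit by bit (1 only where both bits are 1):
  0011110110000000100
& 0101011000100110000
= 0001010000000000000

0b0001010000000000000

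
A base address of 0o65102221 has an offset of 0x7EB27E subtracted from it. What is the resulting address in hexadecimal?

0x55D213

0o65102221 = 0xD48491 in hexadecimal.
Subtract column by column in base 16:
  1-E → 3 (borrow)
  9-7-1 → 1
  4-2 → 2
  8-B → D (borrow)
  4-E-1 → 5 (borrow)
  D-7-1 → 5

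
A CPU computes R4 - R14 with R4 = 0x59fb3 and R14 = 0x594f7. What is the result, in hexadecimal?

0xabc

Subtract column by column in base 16:
  3-7 → c (borrow)
  b-f-1 → b (borrow)
  f-4-1 → a
  9-9 → 0
  5-5 → 0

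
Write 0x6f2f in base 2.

0b110111100101111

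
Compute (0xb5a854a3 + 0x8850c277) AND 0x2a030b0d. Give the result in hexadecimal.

Add column by column in base 16, right to left:
  3+7 = a
  a+7 = 1 carry 1
  4+2+1 = 7
  5+c = 1 carry 1
  8+0+1 = 9
  a+5 = f
  5+8 = d
  b+8 = 3 carry 1
  final carry 1
Sum = 0x13df9171a; now AND with 0x2a030b0d:
  1&0=0, 3&2=2, d&a=8, f&0=0, 9&3=1, 1&0=0, 7&b=3, 1&0=0, a&d=8

0x28010308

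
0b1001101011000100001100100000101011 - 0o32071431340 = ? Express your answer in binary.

0o32071431340 = 0b11010000111001100011001011100000 in binary.
Subtract column by column in base 2:
  1-0 → 1
  1-0 → 1
  0-0 → 0
  1-0 → 1
  0-0 → 0
  1-1 → 0
  0-1 → 1 (borrow)
  0-1-1 → 0 (borrow)
  0-0-1 → 1 (borrow)
  0-1-1 → 0 (borrow)
  0-0-1 → 1 (borrow)
  1-0-1 → 0
  0-1 → 1 (borrow)
  0-1-1 → 0 (borrow)
  1-0-1 → 0
  1-0 → 1
  0-0 → 0
  0-1 → 1 (borrow)
  0-1-1 → 0 (borrow)
  0-0-1 → 1 (borrow)
  1-0-1 → 0
  0-1 → 1 (borrow)
  0-1-1 → 0 (borrow)
  0-1-1 → 0 (borrow)
  1-0-1 → 0
  1-0 → 1
  0-0 → 0
  1-0 → 1
  0-1 → 1 (borrow)
  1-0-1 → 0
  1-1 → 0
  0-1 → 1 (borrow)
  0-0-1 → 1 (borrow)
  1-0-1 → 0

0b110011010001010101001010101001011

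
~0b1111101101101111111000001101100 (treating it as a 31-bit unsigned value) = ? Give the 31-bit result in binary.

0b0000010010010000000111110010011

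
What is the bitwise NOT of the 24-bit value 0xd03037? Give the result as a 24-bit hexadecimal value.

0x2fcfc8

Each hex digit d becomes f−d:
  d→2, 0→f, 3→c, 0→f, 3→c, 7→8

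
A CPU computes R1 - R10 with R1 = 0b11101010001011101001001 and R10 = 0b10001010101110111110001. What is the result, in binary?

Subtract column by column in base 2:
  1-1 → 0
  0-0 → 0
  0-0 → 0
  1-0 → 1
  0-1 → 1 (borrow)
  0-1-1 → 0 (borrow)
  1-1-1 → 1 (borrow)
  0-1-1 → 0 (borrow)
  1-1-1 → 1 (borrow)
  1-0-1 → 0
  1-1 → 0
  0-1 → 1 (borrow)
  1-1-1 → 1 (borrow)
  0-0-1 → 1 (borrow)
  0-1-1 → 0 (borrow)
  0-0-1 → 1 (borrow)
  1-1-1 → 1 (borrow)
  0-0-1 → 1 (borrow)
  1-1-1 → 1 (borrow)
  0-0-1 → 1 (borrow)
  1-0-1 → 0
  1-0 → 1
  1-1 → 0

0b1011111011100101011000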